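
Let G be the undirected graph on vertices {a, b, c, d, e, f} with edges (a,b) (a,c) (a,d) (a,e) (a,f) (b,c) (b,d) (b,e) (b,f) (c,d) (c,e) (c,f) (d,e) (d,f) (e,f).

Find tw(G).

5

A width-5 tree decomposition is:
Bags: B1 = {a, b, c, d, e, f}
Tree: (single bag)
A single bag containing all 6 vertices is trivially a valid decomposition of width 5. Conversely, {a, b, c, d, e, f} is a clique of size 6, and the vertices of any clique must share a bag in every tree decomposition; so some bag has ≥ 6 vertices and tw(G) ≥ 5. Therefore the treewidth is 5.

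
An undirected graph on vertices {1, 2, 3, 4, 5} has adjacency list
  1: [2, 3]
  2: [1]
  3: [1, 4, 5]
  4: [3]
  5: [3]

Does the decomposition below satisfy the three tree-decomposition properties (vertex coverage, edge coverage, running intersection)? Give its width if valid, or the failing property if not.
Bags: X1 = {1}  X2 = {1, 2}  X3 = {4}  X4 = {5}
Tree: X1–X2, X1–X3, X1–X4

No — vertex 3 appears in no bag.

A tree decomposition must satisfy three properties: every vertex lies in some bag; for every edge, both endpoints lie together in some bag; and for every vertex, the bags containing it form a connected subtree. Here vertex 3 appears in no bag, so the decomposition is invalid.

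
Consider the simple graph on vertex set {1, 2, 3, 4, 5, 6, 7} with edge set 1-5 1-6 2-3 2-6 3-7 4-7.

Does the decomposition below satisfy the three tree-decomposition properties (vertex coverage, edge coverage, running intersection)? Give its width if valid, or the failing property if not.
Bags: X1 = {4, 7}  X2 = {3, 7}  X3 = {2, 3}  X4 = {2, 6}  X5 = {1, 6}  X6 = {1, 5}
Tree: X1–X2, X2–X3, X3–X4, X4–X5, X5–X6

Every vertex of G appears in some bag (union = {1, 2, 3, 4, 5, 6, 7}); every edge is covered by a bag; and for each vertex v the set of bags containing v is connected in the bag tree. The decomposition is therefore valid. The largest bag has 2 vertices, so the width is 1.

Yes; width 1.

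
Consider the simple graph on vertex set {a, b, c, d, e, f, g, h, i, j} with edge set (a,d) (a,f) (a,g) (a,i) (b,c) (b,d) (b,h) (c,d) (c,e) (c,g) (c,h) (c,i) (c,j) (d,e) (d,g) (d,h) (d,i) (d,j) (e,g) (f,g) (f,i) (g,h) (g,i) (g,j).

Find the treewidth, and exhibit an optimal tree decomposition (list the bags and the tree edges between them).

Treewidth 3.
One optimal decomposition is:
Bags: B1 = {c, d, g, i}  B2 = {a, d, g, i}  B3 = {c, d, g, j}  B4 = {c, d, g, h}  B5 = {c, d, e, g}  B6 = {a, f, g, i}  B7 = {b, c, d, h}
Tree: B1–B2, B1–B3, B3–B4, B4–B5, B2–B6, B4–B7

Each bag holds 4 vertices, so the decomposition has width 3, which upper-bounds the treewidth. Conversely, {c, d, g, j} is a clique of size 4, and the vertices of any clique must share a bag in every tree decomposition; so some bag has ≥ 4 vertices and tw(G) ≥ 3. Hence tw(G) = 3 exactly.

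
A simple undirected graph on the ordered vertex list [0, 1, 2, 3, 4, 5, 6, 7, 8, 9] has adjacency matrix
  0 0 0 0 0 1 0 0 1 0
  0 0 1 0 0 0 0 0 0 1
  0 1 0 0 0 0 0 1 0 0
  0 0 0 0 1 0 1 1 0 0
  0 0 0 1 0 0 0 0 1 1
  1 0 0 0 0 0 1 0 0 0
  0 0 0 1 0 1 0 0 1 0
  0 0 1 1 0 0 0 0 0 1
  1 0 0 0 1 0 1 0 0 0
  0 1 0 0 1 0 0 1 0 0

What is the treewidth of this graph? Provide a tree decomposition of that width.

Every bag has size at most 3, so the width is 3 − 1 = 2 and tw(G) ≤ 2. The edges 1–2–7–9–1 form a cycle, so G is not a tree and its treewidth is at least 2. Therefore the treewidth is 2.

Treewidth 2.
Bags: B1 = {1, 2, 9}  B2 = {2, 7, 9}  B3 = {4, 7, 9}  B4 = {3, 4, 7}  B5 = {3, 4, 8}  B6 = {3, 6, 8}  B7 = {0, 6, 8}  B8 = {0, 5, 6}
Tree: B1–B2, B2–B3, B3–B4, B4–B5, B5–B6, B6–B7, B7–B8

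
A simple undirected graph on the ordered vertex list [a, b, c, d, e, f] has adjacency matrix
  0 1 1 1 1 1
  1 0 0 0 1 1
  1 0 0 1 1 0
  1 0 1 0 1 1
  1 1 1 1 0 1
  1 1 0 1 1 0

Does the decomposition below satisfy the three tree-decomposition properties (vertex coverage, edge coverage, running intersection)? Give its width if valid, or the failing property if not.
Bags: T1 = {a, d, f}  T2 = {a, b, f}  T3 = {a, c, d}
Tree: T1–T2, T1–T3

No — vertex e appears in no bag.

A tree decomposition must satisfy three properties: every vertex lies in some bag; for every edge, both endpoints lie together in some bag; and for every vertex, the bags containing it form a connected subtree. Here vertex e appears in no bag, so the decomposition is invalid.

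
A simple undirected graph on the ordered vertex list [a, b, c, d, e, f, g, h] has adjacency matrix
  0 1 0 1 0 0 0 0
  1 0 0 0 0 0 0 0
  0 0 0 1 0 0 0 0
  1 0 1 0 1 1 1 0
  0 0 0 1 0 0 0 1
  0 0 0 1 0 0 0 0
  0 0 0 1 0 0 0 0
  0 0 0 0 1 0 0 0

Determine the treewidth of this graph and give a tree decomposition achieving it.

Treewidth 1.
One such decomposition:
Bags: B1 = {d, e}  B2 = {d, g}  B3 = {d, f}  B4 = {e, h}  B5 = {c, d}  B6 = {a, d}  B7 = {a, b}
Tree: B1–B2, B2–B3, B1–B4, B2–B5, B2–B6, B6–B7

Every bag has size at most 2, so the width is 2 − 1 = 1 and tw(G) ≤ 1. Since G has at least one edge (e.g. e–d), it is not an edgeless graph, so tw(G) ≥ 1. Combining the bounds, tw(G) = 1.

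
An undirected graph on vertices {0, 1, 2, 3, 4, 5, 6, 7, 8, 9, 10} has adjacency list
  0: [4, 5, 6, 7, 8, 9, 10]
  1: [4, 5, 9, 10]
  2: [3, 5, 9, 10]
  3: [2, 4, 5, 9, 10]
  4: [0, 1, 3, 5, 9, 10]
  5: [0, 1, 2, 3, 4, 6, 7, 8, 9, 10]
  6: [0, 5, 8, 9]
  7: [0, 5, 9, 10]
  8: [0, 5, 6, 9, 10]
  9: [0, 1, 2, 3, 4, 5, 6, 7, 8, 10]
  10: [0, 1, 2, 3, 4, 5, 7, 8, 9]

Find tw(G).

4

A width-4 tree decomposition is:
Bags: B1 = {3, 4, 5, 9, 10}  B2 = {0, 4, 5, 9, 10}  B3 = {0, 5, 8, 9, 10}  B4 = {2, 3, 5, 9, 10}  B5 = {1, 4, 5, 9, 10}  B6 = {0, 5, 7, 9, 10}  B7 = {0, 5, 6, 8, 9}
Tree: B1–B2, B2–B3, B1–B4, B2–B5, B3–B6, B3–B7
Each bag holds 5 vertices, so the decomposition has width 4, which upper-bounds the treewidth. For the lower bound, the 5 vertices {0, 5, 8, 9, 10} are pairwise adjacent, and any tree decomposition puts a clique entirely inside one bag — forcing width ≥ 4. Therefore the treewidth is 4.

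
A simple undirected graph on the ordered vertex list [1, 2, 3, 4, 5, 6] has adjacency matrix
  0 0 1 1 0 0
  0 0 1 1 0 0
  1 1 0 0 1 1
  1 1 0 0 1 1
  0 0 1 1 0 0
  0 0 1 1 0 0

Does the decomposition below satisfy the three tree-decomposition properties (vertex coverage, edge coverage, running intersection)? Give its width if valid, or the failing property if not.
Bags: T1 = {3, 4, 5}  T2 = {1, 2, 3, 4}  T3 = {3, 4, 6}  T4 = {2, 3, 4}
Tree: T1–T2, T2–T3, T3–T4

No — bags containing vertex 2 are not connected in the tree.

A tree decomposition must satisfy three properties: every vertex lies in some bag; for every edge, both endpoints lie together in some bag; and for every vertex, the bags containing it form a connected subtree. Here bags containing vertex 2 are not connected in the tree, so the decomposition is invalid.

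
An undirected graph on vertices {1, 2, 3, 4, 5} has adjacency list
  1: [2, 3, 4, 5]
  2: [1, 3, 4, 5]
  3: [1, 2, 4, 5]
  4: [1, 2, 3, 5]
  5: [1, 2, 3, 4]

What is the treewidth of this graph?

A width-4 tree decomposition is:
Bags: B1 = {1, 2, 3, 4, 5}
Tree: (single bag)
With just one bag of size 5, the width is 5 − 1 = 4, so tw(G) ≤ 4. On the other hand G contains the 5-clique {1, 2, 3, 4, 5}. A clique must lie in a single bag of any decomposition, so no decomposition can have width below 4. The upper and lower bounds meet at 4, so that is the treewidth.

4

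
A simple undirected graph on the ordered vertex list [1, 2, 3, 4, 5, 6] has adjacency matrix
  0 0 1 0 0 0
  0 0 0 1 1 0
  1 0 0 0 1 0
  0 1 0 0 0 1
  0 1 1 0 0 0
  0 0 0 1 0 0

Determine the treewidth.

1

A width-1 tree decomposition is:
Bags: B1 = {1, 3}  B2 = {3, 5}  B3 = {2, 5}  B4 = {2, 4}  B5 = {4, 6}
Tree: B1–B2, B2–B3, B3–B4, B4–B5
Each bag holds 2 vertices, so the decomposition has width 1, which upper-bounds the treewidth. G has an edge, so its treewidth is at least 1. Hence tw(G) = 1 exactly.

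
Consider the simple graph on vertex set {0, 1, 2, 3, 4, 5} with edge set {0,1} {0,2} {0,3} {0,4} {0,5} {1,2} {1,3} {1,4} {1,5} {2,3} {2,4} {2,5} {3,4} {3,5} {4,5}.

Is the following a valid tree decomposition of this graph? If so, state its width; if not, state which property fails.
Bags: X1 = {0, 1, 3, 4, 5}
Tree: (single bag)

No — vertex 2 appears in no bag.

A tree decomposition must satisfy three properties: every vertex lies in some bag; for every edge, both endpoints lie together in some bag; and for every vertex, the bags containing it form a connected subtree. Here vertex 2 appears in no bag, so the decomposition is invalid.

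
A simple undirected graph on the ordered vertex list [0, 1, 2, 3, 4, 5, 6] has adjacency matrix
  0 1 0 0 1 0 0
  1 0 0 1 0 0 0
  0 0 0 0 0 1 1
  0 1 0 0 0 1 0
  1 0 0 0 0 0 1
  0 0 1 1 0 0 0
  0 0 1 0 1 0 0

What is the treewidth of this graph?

2

A width-2 tree decomposition is:
Bags: B1 = {0, 1, 4}  B2 = {1, 4, 6}  B3 = {1, 2, 6}  B4 = {1, 2, 5}  B5 = {1, 3, 5}
Tree: B1–B2, B2–B3, B3–B4, B4–B5
Every bag has size at most 3, so the width is 3 − 1 = 2 and tw(G) ≤ 2. The edges 1–0–4–6–2–5–3–1 form a cycle, so G is not a tree and its treewidth is at least 2. Therefore the treewidth is 2.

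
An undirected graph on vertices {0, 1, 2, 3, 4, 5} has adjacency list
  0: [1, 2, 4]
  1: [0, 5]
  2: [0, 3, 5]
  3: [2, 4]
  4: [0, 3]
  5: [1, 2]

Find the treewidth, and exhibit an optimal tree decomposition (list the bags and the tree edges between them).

Treewidth 2.
One such decomposition:
Bags: B1 = {0, 3, 4}  B2 = {0, 2, 3}  B3 = {0, 1, 2}  B4 = {1, 2, 5}
Tree: B1–B2, B2–B3, B3–B4

Each bag holds 3 vertices, so the decomposition has width 2, which upper-bounds the treewidth. The edges 4–3–2–0–4 form a cycle, so G is not a tree and its treewidth is at least 2. Combining the bounds, tw(G) = 2.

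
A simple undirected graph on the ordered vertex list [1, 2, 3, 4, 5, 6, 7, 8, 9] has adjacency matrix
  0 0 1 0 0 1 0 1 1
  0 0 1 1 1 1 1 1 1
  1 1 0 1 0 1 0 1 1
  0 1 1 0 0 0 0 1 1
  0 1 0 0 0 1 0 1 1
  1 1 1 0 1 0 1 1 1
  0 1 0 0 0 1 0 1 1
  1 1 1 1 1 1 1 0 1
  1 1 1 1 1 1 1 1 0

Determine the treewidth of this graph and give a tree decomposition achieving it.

Treewidth 4.
One optimal decomposition is:
Bags: B1 = {2, 3, 6, 8, 9}  B2 = {1, 3, 6, 8, 9}  B3 = {2, 3, 4, 8, 9}  B4 = {2, 6, 7, 8, 9}  B5 = {2, 5, 6, 8, 9}
Tree: B1–B2, B1–B3, B1–B4, B4–B5

Each bag holds 5 vertices, so the decomposition has width 4, which upper-bounds the treewidth. Conversely, {1, 3, 6, 8, 9} is a clique of size 5, and the vertices of any clique must share a bag in every tree decomposition; so some bag has ≥ 5 vertices and tw(G) ≥ 4. Hence tw(G) = 4 exactly.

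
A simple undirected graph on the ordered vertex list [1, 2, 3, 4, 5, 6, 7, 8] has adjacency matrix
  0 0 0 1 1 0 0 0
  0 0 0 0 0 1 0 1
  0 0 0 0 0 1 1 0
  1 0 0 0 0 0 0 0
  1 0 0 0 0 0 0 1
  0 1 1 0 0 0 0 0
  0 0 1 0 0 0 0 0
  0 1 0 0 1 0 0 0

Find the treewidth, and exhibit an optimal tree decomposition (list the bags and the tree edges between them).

Treewidth 1.
One optimal decomposition is:
Bags: B1 = {3, 7}  B2 = {3, 6}  B3 = {2, 6}  B4 = {2, 8}  B5 = {5, 8}  B6 = {1, 5}  B7 = {1, 4}
Tree: B1–B2, B2–B3, B3–B4, B4–B5, B5–B6, B6–B7

Every bag has size at most 2, so the width is 2 − 1 = 1 and tw(G) ≤ 1. Since G has at least one edge (e.g. 7–3), it is not an edgeless graph, so tw(G) ≥ 1. Combining the bounds, tw(G) = 1.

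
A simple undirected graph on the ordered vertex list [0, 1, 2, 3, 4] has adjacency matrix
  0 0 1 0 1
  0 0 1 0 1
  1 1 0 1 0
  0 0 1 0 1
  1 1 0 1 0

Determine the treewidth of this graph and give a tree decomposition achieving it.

Each bag holds 3 vertices, so the decomposition has width 2, which upper-bounds the treewidth. Since 2–1–4–3–2 is a cycle in G, G is not acyclic. Forests are exactly the graphs of treewidth ≤ 1, so tw(G) ≥ 2. Combining the bounds, tw(G) = 2.

Treewidth 2.
One such decomposition:
Bags: B1 = {1, 2, 4}  B2 = {2, 3, 4}  B3 = {0, 2, 4}
Tree: B1–B2, B2–B3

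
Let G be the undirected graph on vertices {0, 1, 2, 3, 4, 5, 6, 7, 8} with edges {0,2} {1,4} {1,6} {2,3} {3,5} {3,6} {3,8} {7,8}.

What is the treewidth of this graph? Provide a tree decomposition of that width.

Every bag has size at most 2, so the width is 2 − 1 = 1 and tw(G) ≤ 1. G has an edge, so its treewidth is at least 1. Combining the bounds, tw(G) = 1.

Treewidth 1.
Bags: B1 = {3, 8}  B2 = {3, 6}  B3 = {2, 3}  B4 = {1, 6}  B5 = {7, 8}  B6 = {3, 5}  B7 = {0, 2}  B8 = {1, 4}
Tree: B1–B2, B2–B3, B2–B4, B1–B5, B2–B6, B3–B7, B4–B8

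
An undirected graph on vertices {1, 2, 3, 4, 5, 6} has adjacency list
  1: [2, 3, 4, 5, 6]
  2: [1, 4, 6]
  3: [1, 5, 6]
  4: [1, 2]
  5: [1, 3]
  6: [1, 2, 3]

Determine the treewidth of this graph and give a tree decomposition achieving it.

Treewidth 2.
One optimal decomposition is:
Bags: B1 = {1, 2, 6}  B2 = {1, 3, 6}  B3 = {1, 2, 4}  B4 = {1, 3, 5}
Tree: B1–B2, B1–B3, B2–B4

The largest bag has 3 vertices, giving width 2; this decomposition certifies tw(G) ≤ 2. For the lower bound, the 3 vertices {1, 2, 4} are pairwise adjacent, and any tree decomposition puts a clique entirely inside one bag — forcing width ≥ 2. Therefore the treewidth is 2.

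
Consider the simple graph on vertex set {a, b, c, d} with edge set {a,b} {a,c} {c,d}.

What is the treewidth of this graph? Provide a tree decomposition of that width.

Every bag has size at most 2, so the width is 2 − 1 = 1 and tw(G) ≤ 1. G has an edge, so its treewidth is at least 1. Hence tw(G) = 1 exactly.

Treewidth 1.
Bags: B1 = {a, b}  B2 = {a, c}  B3 = {c, d}
Tree: B1–B2, B2–B3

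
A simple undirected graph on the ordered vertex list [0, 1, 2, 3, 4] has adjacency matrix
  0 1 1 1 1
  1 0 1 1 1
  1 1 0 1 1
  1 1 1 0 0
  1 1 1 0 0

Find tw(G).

A width-3 tree decomposition is:
Bags: B1 = {0, 1, 2, 3}  B2 = {0, 1, 2, 4}
Tree: B1–B2
Every bag has size at most 4, so the width is 4 − 1 = 3 and tw(G) ≤ 3. Conversely, {0, 1, 2, 3} is a clique of size 4, and the vertices of any clique must share a bag in every tree decomposition; so some bag has ≥ 4 vertices and tw(G) ≥ 3. Combining the bounds, tw(G) = 3.

3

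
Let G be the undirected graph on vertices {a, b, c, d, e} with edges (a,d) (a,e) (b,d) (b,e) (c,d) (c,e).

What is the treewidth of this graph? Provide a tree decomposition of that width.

Every bag has size at most 3, so the width is 3 − 1 = 2 and tw(G) ≤ 2. Since c–d–b–e–c is a cycle in G, G is not acyclic. Forests are exactly the graphs of treewidth ≤ 1, so tw(G) ≥ 2. Therefore the treewidth is 2.

Treewidth 2.
Bags: B1 = {c, d, e}  B2 = {b, d, e}  B3 = {a, d, e}
Tree: B1–B2, B2–B3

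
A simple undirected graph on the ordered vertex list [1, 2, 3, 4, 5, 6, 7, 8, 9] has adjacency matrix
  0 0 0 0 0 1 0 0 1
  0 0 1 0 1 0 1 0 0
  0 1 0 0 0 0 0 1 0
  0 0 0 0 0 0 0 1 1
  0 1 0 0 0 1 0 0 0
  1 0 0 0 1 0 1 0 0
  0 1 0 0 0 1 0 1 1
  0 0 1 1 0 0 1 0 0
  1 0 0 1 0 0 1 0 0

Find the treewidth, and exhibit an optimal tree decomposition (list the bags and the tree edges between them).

The largest bag has 4 vertices, giving width 3; this decomposition certifies tw(G) ≤ 3. For the lower bound: the 4 vertex sets {1,5,6}, {2}, {7}, {3,4,8,9} are disjoint, each induces a connected subgraph, and every pair is joined by at least one edge of G. Contracting each set to a single vertex therefore yields K_{4} as a minor, and since treewidth is minor-monotone, tw(G) ≥ tw(K_{4}) = 3. Therefore the treewidth is 3.

Treewidth 3.
One optimal decomposition is:
Bags: B1 = {1, 2, 5, 6}  B2 = {1, 2, 6, 7}  B3 = {1, 2, 7, 9}  B4 = {2, 3, 7, 9}  B5 = {3, 7, 8, 9}  B6 = {3, 4, 8, 9}
Tree: B1–B2, B2–B3, B3–B4, B4–B5, B5–B6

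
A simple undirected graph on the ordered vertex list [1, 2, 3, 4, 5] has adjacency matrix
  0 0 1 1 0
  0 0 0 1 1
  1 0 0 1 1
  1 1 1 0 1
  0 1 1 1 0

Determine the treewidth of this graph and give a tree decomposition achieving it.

The largest bag has 3 vertices, giving width 2; this decomposition certifies tw(G) ≤ 2. On the other hand G contains the 3-clique {2, 4, 5}. A clique must lie in a single bag of any decomposition, so no decomposition can have width below 2. Hence tw(G) = 2 exactly.

Treewidth 2.
Bags: B1 = {1, 3, 4}  B2 = {3, 4, 5}  B3 = {2, 4, 5}
Tree: B1–B2, B2–B3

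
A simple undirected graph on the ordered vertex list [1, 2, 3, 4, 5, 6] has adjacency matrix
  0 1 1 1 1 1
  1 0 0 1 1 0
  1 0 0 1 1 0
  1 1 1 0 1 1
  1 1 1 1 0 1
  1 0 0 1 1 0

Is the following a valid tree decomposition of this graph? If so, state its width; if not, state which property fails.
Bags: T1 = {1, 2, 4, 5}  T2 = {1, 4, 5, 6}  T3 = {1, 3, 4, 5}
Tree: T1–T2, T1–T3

Every vertex of G appears in some bag (union = {1, 2, 3, 4, 5, 6}); every edge is covered by a bag; and for each vertex v the set of bags containing v is connected in the bag tree. The decomposition is therefore valid. The largest bag has 4 vertices, so the width is 3.

Yes; width 3.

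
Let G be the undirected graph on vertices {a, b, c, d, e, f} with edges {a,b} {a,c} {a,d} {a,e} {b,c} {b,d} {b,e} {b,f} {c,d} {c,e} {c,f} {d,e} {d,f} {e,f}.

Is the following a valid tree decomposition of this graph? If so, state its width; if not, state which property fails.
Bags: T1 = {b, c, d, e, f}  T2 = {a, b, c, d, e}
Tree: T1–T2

Yes; width 4.

Checking the three conditions: (i) the bags cover all of {a, b, c, d, e, f}; (ii) for each edge, some bag contains both endpoints; (iii) the bags containing any fixed vertex form a subtree. All hold, so the decomposition is valid with width 5 − 1 = 4.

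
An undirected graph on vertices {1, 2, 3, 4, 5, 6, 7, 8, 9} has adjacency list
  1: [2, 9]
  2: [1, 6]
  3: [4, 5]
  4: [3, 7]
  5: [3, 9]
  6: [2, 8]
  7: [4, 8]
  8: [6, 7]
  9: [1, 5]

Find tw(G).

A width-2 tree decomposition is:
Bags: B1 = {4, 7, 8}  B2 = {3, 4, 8}  B3 = {3, 5, 8}  B4 = {5, 8, 9}  B5 = {1, 8, 9}  B6 = {1, 2, 8}  B7 = {2, 6, 8}
Tree: B1–B2, B2–B3, B3–B4, B4–B5, B5–B6, B6–B7
Every bag has size at most 3, so the width is 3 − 1 = 2 and tw(G) ≤ 2. The edges 8–7–4–3–5–9–1–2–6–8 form a cycle, so G is not a tree and its treewidth is at least 2. Therefore the treewidth is 2.

2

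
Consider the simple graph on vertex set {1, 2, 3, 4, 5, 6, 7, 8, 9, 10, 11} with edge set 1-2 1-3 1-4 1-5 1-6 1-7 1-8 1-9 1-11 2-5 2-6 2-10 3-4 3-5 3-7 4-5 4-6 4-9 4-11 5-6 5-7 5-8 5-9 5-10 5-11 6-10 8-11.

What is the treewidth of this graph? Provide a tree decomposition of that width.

Treewidth 3.
One such decomposition:
Bags: B1 = {1, 4, 5, 6}  B2 = {1, 3, 4, 5}  B3 = {1, 3, 5, 7}  B4 = {1, 2, 5, 6}  B5 = {2, 5, 6, 10}  B6 = {1, 4, 5, 11}  B7 = {1, 4, 5, 9}  B8 = {1, 5, 8, 11}
Tree: B1–B2, B2–B3, B1–B4, B4–B5, B1–B6, B6–B7, B6–B8

Each bag holds 4 vertices, so the decomposition has width 3, which upper-bounds the treewidth. On the other hand G contains the 4-clique {1, 5, 8, 11}. A clique must lie in a single bag of any decomposition, so no decomposition can have width below 3. Therefore the treewidth is 3.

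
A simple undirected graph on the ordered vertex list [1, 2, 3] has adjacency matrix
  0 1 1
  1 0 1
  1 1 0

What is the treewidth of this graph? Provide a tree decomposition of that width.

A single bag containing all 3 vertices is trivially a valid decomposition of width 2. For the lower bound, the 3 vertices {1, 2, 3} are pairwise adjacent, and any tree decomposition puts a clique entirely inside one bag — forcing width ≥ 2. Combining the bounds, tw(G) = 2.

Treewidth 2.
One optimal decomposition is:
Bags: B1 = {1, 2, 3}
Tree: (single bag)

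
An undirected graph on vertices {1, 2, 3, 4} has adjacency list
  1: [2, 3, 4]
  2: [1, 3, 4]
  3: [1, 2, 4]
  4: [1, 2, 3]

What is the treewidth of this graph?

A width-3 tree decomposition is:
Bags: B1 = {1, 2, 3, 4}
Tree: (single bag)
With just one bag of size 4, the width is 4 − 1 = 3, so tw(G) ≤ 3. Conversely, {1, 2, 3, 4} is a clique of size 4, and the vertices of any clique must share a bag in every tree decomposition; so some bag has ≥ 4 vertices and tw(G) ≥ 3. The upper and lower bounds meet at 3, so that is the treewidth.

3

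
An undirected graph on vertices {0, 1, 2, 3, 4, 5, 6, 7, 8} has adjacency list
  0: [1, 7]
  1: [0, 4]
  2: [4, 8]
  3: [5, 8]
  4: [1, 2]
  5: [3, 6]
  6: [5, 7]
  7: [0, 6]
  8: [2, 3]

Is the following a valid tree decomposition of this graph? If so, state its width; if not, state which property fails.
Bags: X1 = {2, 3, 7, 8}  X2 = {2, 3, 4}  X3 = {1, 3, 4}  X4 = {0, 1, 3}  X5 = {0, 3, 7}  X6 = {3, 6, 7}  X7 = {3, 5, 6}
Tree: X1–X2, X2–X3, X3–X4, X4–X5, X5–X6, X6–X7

A tree decomposition must satisfy three properties: every vertex lies in some bag; for every edge, both endpoints lie together in some bag; and for every vertex, the bags containing it form a connected subtree. Here bags containing vertex 7 are not connected in the tree, so the decomposition is invalid.

No — bags containing vertex 7 are not connected in the tree.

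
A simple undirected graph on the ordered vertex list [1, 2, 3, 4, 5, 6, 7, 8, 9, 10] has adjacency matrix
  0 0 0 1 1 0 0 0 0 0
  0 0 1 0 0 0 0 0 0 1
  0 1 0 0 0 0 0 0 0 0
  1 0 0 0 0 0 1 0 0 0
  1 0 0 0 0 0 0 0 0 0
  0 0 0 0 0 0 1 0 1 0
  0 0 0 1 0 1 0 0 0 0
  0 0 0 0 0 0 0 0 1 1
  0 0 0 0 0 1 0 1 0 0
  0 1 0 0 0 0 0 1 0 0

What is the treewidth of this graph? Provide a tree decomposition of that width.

Treewidth 1.
One optimal decomposition is:
Bags: B1 = {2, 3}  B2 = {2, 10}  B3 = {8, 10}  B4 = {8, 9}  B5 = {6, 9}  B6 = {6, 7}  B7 = {4, 7}  B8 = {1, 4}  B9 = {1, 5}
Tree: B1–B2, B2–B3, B3–B4, B4–B5, B5–B6, B6–B7, B7–B8, B8–B9

Each bag holds 2 vertices, so the decomposition has width 1, which upper-bounds the treewidth. G has an edge, so its treewidth is at least 1. Hence tw(G) = 1 exactly.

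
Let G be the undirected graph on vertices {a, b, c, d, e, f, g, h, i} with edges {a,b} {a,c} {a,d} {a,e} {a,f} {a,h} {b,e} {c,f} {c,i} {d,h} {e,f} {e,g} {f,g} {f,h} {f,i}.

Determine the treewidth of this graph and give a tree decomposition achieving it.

Each bag holds 3 vertices, so the decomposition has width 2, which upper-bounds the treewidth. On the other hand G contains the 3-clique {a, d, h}. A clique must lie in a single bag of any decomposition, so no decomposition can have width below 2. Hence tw(G) = 2 exactly.

Treewidth 2.
Bags: B1 = {a, f, h}  B2 = {a, e, f}  B3 = {e, f, g}  B4 = {a, b, e}  B5 = {a, d, h}  B6 = {a, c, f}  B7 = {c, f, i}
Tree: B1–B2, B2–B3, B2–B4, B1–B5, B2–B6, B6–B7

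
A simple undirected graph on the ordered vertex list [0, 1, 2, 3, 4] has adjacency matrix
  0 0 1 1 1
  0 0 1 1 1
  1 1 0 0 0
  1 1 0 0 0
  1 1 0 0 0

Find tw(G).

2

A width-2 tree decomposition is:
Bags: B1 = {0, 1, 3}  B2 = {0, 1, 2}  B3 = {0, 1, 4}
Tree: B1–B2, B2–B3
Each bag holds 3 vertices, so the decomposition has width 2, which upper-bounds the treewidth. Since 1–3–0–2–1 is a cycle in G, G is not acyclic. Forests are exactly the graphs of treewidth ≤ 1, so tw(G) ≥ 2. Therefore the treewidth is 2.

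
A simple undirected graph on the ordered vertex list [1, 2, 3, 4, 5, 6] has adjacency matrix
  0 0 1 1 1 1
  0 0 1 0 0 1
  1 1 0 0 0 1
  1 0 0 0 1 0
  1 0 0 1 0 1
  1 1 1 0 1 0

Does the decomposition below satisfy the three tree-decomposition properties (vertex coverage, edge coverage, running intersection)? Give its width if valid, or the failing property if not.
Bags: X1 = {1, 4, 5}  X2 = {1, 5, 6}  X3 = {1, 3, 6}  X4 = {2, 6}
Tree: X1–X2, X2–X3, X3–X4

A tree decomposition must satisfy three properties: every vertex lies in some bag; for every edge, both endpoints lie together in some bag; and for every vertex, the bags containing it form a connected subtree. Here edge (3,2) lies in no bag, so the decomposition is invalid.

No — edge (3,2) lies in no bag.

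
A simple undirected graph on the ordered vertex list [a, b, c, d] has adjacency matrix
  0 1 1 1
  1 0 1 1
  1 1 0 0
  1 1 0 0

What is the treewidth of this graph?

2

A width-2 tree decomposition is:
Bags: B1 = {a, b, d}  B2 = {a, b, c}
Tree: B1–B2
Every bag has size at most 3, so the width is 3 − 1 = 2 and tw(G) ≤ 2. Conversely, {a, b, d} is a clique of size 3, and the vertices of any clique must share a bag in every tree decomposition; so some bag has ≥ 3 vertices and tw(G) ≥ 2. Therefore the treewidth is 2.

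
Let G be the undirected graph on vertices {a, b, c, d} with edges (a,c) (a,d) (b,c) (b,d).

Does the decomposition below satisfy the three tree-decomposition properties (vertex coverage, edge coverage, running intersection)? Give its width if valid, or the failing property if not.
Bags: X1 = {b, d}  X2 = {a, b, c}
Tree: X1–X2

No — edge (a,d) lies in no bag.

A tree decomposition must satisfy three properties: every vertex lies in some bag; for every edge, both endpoints lie together in some bag; and for every vertex, the bags containing it form a connected subtree. Here edge (a,d) lies in no bag, so the decomposition is invalid.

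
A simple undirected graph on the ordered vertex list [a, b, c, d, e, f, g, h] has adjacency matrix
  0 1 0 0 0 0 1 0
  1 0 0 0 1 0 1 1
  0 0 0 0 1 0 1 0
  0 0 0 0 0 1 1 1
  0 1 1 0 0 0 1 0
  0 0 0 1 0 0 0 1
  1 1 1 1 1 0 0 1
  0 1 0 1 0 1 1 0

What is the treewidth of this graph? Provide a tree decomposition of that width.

Treewidth 2.
Bags: B1 = {b, e, g}  B2 = {b, g, h}  B3 = {c, e, g}  B4 = {d, g, h}  B5 = {a, b, g}  B6 = {d, f, h}
Tree: B1–B2, B1–B3, B2–B4, B2–B5, B4–B6

The largest bag has 3 vertices, giving width 2; this decomposition certifies tw(G) ≤ 2. On the other hand G contains the 3-clique {d, g, h}. A clique must lie in a single bag of any decomposition, so no decomposition can have width below 2. Therefore the treewidth is 2.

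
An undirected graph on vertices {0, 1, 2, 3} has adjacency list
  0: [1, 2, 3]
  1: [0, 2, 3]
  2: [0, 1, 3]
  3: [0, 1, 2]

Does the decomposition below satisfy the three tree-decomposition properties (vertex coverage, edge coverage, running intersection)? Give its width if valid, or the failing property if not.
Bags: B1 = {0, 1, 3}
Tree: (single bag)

A tree decomposition must satisfy three properties: every vertex lies in some bag; for every edge, both endpoints lie together in some bag; and for every vertex, the bags containing it form a connected subtree. Here vertex 2 appears in no bag, so the decomposition is invalid.

No — vertex 2 appears in no bag.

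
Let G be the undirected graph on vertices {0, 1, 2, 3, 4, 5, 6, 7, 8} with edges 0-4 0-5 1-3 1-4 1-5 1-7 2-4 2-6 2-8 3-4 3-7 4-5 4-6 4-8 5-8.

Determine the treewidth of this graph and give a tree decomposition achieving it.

Each bag holds 3 vertices, so the decomposition has width 2, which upper-bounds the treewidth. Conversely, {2, 4, 8} is a clique of size 3, and the vertices of any clique must share a bag in every tree decomposition; so some bag has ≥ 3 vertices and tw(G) ≥ 2. Combining the bounds, tw(G) = 2.

Treewidth 2.
One such decomposition:
Bags: B1 = {1, 4, 5}  B2 = {0, 4, 5}  B3 = {4, 5, 8}  B4 = {1, 3, 4}  B5 = {1, 3, 7}  B6 = {2, 4, 8}  B7 = {2, 4, 6}
Tree: B1–B2, B2–B3, B1–B4, B4–B5, B3–B6, B6–B7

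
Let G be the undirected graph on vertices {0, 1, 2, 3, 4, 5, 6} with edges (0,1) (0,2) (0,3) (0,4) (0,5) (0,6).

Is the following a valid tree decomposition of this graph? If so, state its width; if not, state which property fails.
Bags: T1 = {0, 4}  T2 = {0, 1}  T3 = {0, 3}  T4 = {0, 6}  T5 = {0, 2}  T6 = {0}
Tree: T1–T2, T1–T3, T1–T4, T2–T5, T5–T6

No — vertex 5 appears in no bag.

A tree decomposition must satisfy three properties: every vertex lies in some bag; for every edge, both endpoints lie together in some bag; and for every vertex, the bags containing it form a connected subtree. Here vertex 5 appears in no bag, so the decomposition is invalid.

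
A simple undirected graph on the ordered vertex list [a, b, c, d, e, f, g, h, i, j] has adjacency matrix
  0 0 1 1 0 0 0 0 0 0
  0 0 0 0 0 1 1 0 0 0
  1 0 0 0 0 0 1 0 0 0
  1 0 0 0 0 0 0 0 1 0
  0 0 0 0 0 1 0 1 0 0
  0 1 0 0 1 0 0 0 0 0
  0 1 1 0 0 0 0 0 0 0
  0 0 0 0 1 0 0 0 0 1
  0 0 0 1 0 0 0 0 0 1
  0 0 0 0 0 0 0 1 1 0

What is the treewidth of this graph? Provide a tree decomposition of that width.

Treewidth 2.
One such decomposition:
Bags: B1 = {e, h, j}  B2 = {e, f, j}  B3 = {b, f, j}  B4 = {b, g, j}  B5 = {c, g, j}  B6 = {a, c, j}  B7 = {a, d, j}  B8 = {d, i, j}
Tree: B1–B2, B2–B3, B3–B4, B4–B5, B5–B6, B6–B7, B7–B8

Every bag has size at most 3, so the width is 3 − 1 = 2 and tw(G) ≤ 2. The edges j–h–e–f–b–g–c–a–d–i–j form a cycle, so G is not a tree and its treewidth is at least 2. Hence tw(G) = 2 exactly.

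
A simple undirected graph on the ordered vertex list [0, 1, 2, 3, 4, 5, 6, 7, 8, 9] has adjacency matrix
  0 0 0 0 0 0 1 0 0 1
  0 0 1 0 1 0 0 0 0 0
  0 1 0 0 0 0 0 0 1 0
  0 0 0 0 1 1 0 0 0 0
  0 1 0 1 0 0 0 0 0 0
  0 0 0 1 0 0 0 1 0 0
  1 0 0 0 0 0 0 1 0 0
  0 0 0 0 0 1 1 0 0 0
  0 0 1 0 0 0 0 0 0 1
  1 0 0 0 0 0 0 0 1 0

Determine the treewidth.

2

A width-2 tree decomposition is:
Bags: B1 = {1, 3, 4}  B2 = {1, 2, 3}  B3 = {2, 3, 8}  B4 = {3, 8, 9}  B5 = {0, 3, 9}  B6 = {0, 3, 6}  B7 = {3, 6, 7}  B8 = {3, 5, 7}
Tree: B1–B2, B2–B3, B3–B4, B4–B5, B5–B6, B6–B7, B7–B8
Every bag has size at most 3, so the width is 3 − 1 = 2 and tw(G) ≤ 2. The edges 3–4–1–2–8–9–0–6–7–5–3 form a cycle, so G is not a tree and its treewidth is at least 2. Therefore the treewidth is 2.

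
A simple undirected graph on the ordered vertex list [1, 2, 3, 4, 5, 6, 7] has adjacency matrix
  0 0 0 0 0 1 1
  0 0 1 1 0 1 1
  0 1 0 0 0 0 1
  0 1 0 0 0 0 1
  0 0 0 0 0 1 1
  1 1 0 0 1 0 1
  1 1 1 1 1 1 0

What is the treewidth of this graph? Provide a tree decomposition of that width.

Each bag holds 3 vertices, so the decomposition has width 2, which upper-bounds the treewidth. For the lower bound, the 3 vertices {1, 6, 7} are pairwise adjacent, and any tree decomposition puts a clique entirely inside one bag — forcing width ≥ 2. Hence tw(G) = 2 exactly.

Treewidth 2.
One optimal decomposition is:
Bags: B1 = {2, 4, 7}  B2 = {2, 6, 7}  B3 = {1, 6, 7}  B4 = {5, 6, 7}  B5 = {2, 3, 7}
Tree: B1–B2, B2–B3, B2–B4, B1–B5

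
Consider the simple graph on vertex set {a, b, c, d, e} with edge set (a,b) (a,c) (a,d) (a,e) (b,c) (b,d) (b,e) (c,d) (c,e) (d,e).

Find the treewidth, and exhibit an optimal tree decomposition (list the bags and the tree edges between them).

Treewidth 4.
Bags: B1 = {a, b, c, d, e}
Tree: (single bag)

With just one bag of size 5, the width is 5 − 1 = 4, so tw(G) ≤ 4. Conversely, {a, b, c, d, e} is a clique of size 5, and the vertices of any clique must share a bag in every tree decomposition; so some bag has ≥ 5 vertices and tw(G) ≥ 4. The upper and lower bounds meet at 4, so that is the treewidth.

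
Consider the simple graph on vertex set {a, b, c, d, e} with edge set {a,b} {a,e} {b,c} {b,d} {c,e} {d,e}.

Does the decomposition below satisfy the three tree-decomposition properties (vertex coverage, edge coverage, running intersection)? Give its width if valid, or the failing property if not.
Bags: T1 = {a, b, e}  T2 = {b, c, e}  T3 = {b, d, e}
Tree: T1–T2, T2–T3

Yes; width 2.

Checking the three conditions: (i) the bags cover all of {a, b, c, d, e}; (ii) for each edge, some bag contains both endpoints; (iii) the bags containing any fixed vertex form a subtree. All hold, so the decomposition is valid with width 3 − 1 = 2.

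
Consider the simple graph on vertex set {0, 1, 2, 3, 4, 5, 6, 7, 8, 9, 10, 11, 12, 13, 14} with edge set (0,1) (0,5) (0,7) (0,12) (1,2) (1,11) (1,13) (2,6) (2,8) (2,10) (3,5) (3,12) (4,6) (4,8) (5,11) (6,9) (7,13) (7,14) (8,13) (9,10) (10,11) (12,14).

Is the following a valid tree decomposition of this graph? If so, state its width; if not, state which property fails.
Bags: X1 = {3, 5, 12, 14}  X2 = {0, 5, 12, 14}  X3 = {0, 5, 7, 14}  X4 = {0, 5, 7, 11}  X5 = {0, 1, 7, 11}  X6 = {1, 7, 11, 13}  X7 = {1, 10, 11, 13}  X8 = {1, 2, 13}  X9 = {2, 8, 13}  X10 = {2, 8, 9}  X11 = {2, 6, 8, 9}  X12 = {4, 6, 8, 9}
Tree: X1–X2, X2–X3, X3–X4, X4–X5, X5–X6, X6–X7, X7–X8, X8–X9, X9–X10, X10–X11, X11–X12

No — edge (10,2) lies in no bag.

A tree decomposition must satisfy three properties: every vertex lies in some bag; for every edge, both endpoints lie together in some bag; and for every vertex, the bags containing it form a connected subtree. Here edge (10,2) lies in no bag, so the decomposition is invalid.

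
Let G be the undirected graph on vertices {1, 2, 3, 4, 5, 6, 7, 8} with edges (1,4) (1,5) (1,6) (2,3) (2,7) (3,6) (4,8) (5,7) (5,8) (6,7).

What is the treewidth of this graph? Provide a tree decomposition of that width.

Treewidth 2.
Bags: B1 = {4, 5, 8}  B2 = {1, 4, 5}  B3 = {1, 5, 7}  B4 = {1, 6, 7}  B5 = {2, 6, 7}  B6 = {2, 3, 6}
Tree: B1–B2, B2–B3, B3–B4, B4–B5, B5–B6

Each bag holds 3 vertices, so the decomposition has width 2, which upper-bounds the treewidth. The edges 8–4–1–5–8 form a cycle, so G is not a tree and its treewidth is at least 2. The upper and lower bounds meet at 2, so that is the treewidth.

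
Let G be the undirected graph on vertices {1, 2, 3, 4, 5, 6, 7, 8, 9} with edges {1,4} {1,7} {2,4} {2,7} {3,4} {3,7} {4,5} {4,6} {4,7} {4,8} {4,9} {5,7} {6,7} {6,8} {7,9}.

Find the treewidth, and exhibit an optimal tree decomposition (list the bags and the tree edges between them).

Treewidth 2.
Bags: B1 = {4, 7, 9}  B2 = {4, 5, 7}  B3 = {4, 6, 7}  B4 = {2, 4, 7}  B5 = {1, 4, 7}  B6 = {3, 4, 7}  B7 = {4, 6, 8}
Tree: B1–B2, B2–B3, B3–B4, B1–B5, B2–B6, B3–B7

Each bag holds 3 vertices, so the decomposition has width 2, which upper-bounds the treewidth. Conversely, {4, 6, 8} is a clique of size 3, and the vertices of any clique must share a bag in every tree decomposition; so some bag has ≥ 3 vertices and tw(G) ≥ 2. Hence tw(G) = 2 exactly.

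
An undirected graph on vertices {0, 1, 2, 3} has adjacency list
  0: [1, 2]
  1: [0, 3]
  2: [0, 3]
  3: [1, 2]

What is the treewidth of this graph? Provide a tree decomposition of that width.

Treewidth 2.
One such decomposition:
Bags: B1 = {0, 1, 2}  B2 = {1, 2, 3}
Tree: B1–B2

Every bag has size at most 3, so the width is 3 − 1 = 2 and tw(G) ≤ 2. Since 2–0–1–3–2 is a cycle in G, G is not acyclic. Forests are exactly the graphs of treewidth ≤ 1, so tw(G) ≥ 2. Hence tw(G) = 2 exactly.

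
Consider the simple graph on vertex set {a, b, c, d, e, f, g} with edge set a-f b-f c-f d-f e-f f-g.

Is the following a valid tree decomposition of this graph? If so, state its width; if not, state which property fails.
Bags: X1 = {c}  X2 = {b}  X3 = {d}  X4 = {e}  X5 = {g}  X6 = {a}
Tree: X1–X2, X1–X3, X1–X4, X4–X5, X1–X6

A tree decomposition must satisfy three properties: every vertex lies in some bag; for every edge, both endpoints lie together in some bag; and for every vertex, the bags containing it form a connected subtree. Here vertex f appears in no bag, so the decomposition is invalid.

No — vertex f appears in no bag.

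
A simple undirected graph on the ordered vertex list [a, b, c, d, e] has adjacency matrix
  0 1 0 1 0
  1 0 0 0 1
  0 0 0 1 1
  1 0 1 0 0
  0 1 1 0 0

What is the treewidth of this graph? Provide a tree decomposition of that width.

Treewidth 2.
Bags: B1 = {b, c, e}  B2 = {b, c, d}  B3 = {a, b, d}
Tree: B1–B2, B2–B3

Every bag has size at most 3, so the width is 3 − 1 = 2 and tw(G) ≤ 2. Since b–e–c–d–a–b is a cycle in G, G is not acyclic. Forests are exactly the graphs of treewidth ≤ 1, so tw(G) ≥ 2. Therefore the treewidth is 2.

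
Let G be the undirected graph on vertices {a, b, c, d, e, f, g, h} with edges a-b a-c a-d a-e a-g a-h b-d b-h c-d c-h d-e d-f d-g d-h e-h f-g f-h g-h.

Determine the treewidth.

A width-3 tree decomposition is:
Bags: B1 = {d, f, g, h}  B2 = {a, d, g, h}  B3 = {a, c, d, h}  B4 = {a, b, d, h}  B5 = {a, d, e, h}
Tree: B1–B2, B2–B3, B3–B4, B4–B5
Each bag holds 4 vertices, so the decomposition has width 3, which upper-bounds the treewidth. Conversely, {a, d, g, h} is a clique of size 4, and the vertices of any clique must share a bag in every tree decomposition; so some bag has ≥ 4 vertices and tw(G) ≥ 3. Hence tw(G) = 3 exactly.

3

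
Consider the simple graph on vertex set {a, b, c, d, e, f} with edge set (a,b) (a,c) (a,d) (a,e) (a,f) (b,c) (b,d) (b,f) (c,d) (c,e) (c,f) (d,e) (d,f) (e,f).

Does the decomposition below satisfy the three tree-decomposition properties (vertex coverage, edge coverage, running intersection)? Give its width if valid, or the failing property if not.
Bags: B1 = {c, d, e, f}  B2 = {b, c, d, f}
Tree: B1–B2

A tree decomposition must satisfy three properties: every vertex lies in some bag; for every edge, both endpoints lie together in some bag; and for every vertex, the bags containing it form a connected subtree. Here vertex a appears in no bag, so the decomposition is invalid.

No — vertex a appears in no bag.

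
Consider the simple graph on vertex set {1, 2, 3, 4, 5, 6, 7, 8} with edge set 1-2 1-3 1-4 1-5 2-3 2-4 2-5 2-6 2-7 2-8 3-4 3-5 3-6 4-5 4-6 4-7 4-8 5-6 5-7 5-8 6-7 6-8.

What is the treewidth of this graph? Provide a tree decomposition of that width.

Treewidth 4.
One such decomposition:
Bags: B1 = {2, 4, 5, 6, 8}  B2 = {2, 3, 4, 5, 6}  B3 = {1, 2, 3, 4, 5}  B4 = {2, 4, 5, 6, 7}
Tree: B1–B2, B2–B3, B2–B4

The largest bag has 5 vertices, giving width 4; this decomposition certifies tw(G) ≤ 4. Conversely, {1, 2, 3, 4, 5} is a clique of size 5, and the vertices of any clique must share a bag in every tree decomposition; so some bag has ≥ 5 vertices and tw(G) ≥ 4. Hence tw(G) = 4 exactly.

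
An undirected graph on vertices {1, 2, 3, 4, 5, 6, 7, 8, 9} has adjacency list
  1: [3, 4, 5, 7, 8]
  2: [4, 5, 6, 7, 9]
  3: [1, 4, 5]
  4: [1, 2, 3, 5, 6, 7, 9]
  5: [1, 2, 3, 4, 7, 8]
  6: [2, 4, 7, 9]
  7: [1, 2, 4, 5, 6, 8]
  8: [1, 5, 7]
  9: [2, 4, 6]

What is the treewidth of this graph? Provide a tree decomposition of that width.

Treewidth 3.
One such decomposition:
Bags: B1 = {2, 4, 5, 7}  B2 = {1, 4, 5, 7}  B3 = {1, 5, 7, 8}  B4 = {1, 3, 4, 5}  B5 = {2, 4, 6, 7}  B6 = {2, 4, 6, 9}
Tree: B1–B2, B2–B3, B2–B4, B1–B5, B5–B6

Each bag holds 4 vertices, so the decomposition has width 3, which upper-bounds the treewidth. On the other hand G contains the 4-clique {1, 5, 7, 8}. A clique must lie in a single bag of any decomposition, so no decomposition can have width below 3. Therefore the treewidth is 3.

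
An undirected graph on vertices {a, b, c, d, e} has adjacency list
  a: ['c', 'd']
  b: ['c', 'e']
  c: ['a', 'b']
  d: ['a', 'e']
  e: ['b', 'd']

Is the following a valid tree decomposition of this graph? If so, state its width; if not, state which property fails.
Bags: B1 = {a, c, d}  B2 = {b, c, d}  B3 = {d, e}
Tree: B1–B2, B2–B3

No — edge (b,e) lies in no bag.

A tree decomposition must satisfy three properties: every vertex lies in some bag; for every edge, both endpoints lie together in some bag; and for every vertex, the bags containing it form a connected subtree. Here edge (b,e) lies in no bag, so the decomposition is invalid.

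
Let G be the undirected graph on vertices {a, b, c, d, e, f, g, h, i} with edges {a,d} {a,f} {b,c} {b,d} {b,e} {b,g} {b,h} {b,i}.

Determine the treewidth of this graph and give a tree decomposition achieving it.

Every bag has size at most 2, so the width is 2 − 1 = 1 and tw(G) ≤ 1. G has an edge, so its treewidth is at least 1. The upper and lower bounds meet at 1, so that is the treewidth.

Treewidth 1.
Bags: B1 = {b, e}  B2 = {b, h}  B3 = {b, c}  B4 = {b, i}  B5 = {b, d}  B6 = {a, d}  B7 = {a, f}  B8 = {b, g}
Tree: B1–B2, B2–B3, B2–B4, B2–B5, B5–B6, B6–B7, B5–B8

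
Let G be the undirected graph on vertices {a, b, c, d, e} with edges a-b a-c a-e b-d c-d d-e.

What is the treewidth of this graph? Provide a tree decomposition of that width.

The largest bag has 3 vertices, giving width 2; this decomposition certifies tw(G) ≤ 2. For the lower bound, G contains the cycle a–e–d–b–a, so G is not a forest; only forests have treewidth ≤ 1, hence tw(G) ≥ 2. Hence tw(G) = 2 exactly.

Treewidth 2.
One such decomposition:
Bags: B1 = {a, d, e}  B2 = {a, b, d}  B3 = {a, c, d}
Tree: B1–B2, B2–B3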